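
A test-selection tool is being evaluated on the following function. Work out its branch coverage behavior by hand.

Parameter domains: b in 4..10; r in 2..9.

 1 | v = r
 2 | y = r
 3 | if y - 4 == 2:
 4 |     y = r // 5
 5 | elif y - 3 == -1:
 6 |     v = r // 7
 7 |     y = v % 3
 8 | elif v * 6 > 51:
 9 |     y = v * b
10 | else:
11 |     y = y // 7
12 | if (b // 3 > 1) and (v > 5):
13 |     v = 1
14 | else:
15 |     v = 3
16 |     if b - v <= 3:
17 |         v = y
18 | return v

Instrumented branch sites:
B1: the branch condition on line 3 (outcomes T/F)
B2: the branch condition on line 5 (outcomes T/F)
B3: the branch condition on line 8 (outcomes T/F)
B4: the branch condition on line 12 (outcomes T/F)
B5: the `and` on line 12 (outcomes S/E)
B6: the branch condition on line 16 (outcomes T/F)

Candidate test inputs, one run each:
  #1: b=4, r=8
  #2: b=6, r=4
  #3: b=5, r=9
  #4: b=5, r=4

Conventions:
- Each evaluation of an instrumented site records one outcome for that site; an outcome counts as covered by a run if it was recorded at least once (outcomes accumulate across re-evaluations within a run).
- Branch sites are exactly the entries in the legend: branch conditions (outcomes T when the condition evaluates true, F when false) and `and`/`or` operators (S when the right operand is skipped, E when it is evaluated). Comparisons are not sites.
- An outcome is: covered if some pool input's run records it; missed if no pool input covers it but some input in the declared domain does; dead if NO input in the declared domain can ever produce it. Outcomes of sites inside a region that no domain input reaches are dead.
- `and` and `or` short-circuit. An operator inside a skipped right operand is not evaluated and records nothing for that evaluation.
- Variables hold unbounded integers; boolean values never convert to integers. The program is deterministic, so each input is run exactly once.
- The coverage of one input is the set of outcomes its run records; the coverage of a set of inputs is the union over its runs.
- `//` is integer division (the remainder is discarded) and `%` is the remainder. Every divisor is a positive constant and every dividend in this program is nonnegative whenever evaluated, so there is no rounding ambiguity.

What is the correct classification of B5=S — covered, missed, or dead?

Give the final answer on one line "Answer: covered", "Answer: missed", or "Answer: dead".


B5=S is recorded by pool input(s) 1, 3, 4 -> covered
Answer: covered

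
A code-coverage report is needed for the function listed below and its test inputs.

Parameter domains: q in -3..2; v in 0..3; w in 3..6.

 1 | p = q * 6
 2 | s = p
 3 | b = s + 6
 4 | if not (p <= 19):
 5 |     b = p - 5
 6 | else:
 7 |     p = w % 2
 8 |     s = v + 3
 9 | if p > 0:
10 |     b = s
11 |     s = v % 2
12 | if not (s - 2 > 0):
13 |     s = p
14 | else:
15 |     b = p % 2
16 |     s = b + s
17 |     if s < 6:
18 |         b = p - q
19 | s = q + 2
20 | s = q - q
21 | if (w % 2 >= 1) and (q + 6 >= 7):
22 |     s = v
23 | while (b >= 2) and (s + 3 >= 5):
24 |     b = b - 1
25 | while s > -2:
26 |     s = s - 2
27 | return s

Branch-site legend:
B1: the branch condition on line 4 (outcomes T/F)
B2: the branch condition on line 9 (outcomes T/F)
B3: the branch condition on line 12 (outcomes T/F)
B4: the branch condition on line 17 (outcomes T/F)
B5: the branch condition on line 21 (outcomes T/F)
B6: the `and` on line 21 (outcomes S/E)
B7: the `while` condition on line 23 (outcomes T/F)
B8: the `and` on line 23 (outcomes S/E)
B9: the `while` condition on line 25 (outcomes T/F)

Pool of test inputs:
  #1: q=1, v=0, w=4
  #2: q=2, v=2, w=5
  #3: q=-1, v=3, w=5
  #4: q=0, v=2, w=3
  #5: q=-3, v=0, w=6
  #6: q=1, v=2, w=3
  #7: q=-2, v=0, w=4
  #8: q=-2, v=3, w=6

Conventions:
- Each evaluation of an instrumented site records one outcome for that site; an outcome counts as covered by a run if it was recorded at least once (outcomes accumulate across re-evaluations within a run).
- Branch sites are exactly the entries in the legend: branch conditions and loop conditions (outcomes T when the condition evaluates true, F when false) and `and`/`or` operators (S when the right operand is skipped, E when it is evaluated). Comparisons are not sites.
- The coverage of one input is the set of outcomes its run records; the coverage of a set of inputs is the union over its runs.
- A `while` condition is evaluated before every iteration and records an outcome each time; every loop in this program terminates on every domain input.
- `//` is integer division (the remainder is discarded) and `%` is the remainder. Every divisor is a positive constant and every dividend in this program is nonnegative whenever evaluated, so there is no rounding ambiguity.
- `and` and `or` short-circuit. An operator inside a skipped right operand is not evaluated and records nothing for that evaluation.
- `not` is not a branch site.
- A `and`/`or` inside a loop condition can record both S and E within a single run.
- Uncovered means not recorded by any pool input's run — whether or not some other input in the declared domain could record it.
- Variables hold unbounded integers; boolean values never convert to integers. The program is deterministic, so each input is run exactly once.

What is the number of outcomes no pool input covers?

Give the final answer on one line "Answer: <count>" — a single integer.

input #1 (q=1, v=0, w=4): events B1->F, B2->F, B3->F, B4->T, B6->S, B5->F, B8->S, B7->F, B9->T, B9->F; covers B1=F, B2=F, B3=F, B4=T, B5=F, B6=S, B7=F, B8=S, B9=T, B9=F
input #2 (q=2, v=2, w=5): events B1->F, B2->T, B3->T, B6->E, B5->T, B8->E, B7->T, B8->E, B7->T, B8->E, B7->T, B8->E, B7->T, B8->S, ...; covers B1=F, B2=T, B3=T, B5=T, B6=E, B7=T, B7=F, B8=S, B8=E, B9=T, B9=F
input #3 (q=-1, v=3, w=5): events B1->F, B2->T, B3->T, B6->E, B5->F, B8->E, B7->F, B9->T, B9->F; covers B1=F, B2=T, B3=T, B5=F, B6=E, B7=F, B8=E, B9=T, B9=F
input #4 (q=0, v=2, w=3): events B1->F, B2->T, B3->T, B6->E, B5->F, B8->E, B7->F, B9->T, B9->F; covers B1=F, B2=T, B3=T, B5=F, B6=E, B7=F, B8=E, B9=T, B9=F
input #5 (q=-3, v=0, w=6): events B1->F, B2->F, B3->F, B4->T, B6->S, B5->F, B8->E, B7->F, B9->T, B9->F; covers B1=F, B2=F, B3=F, B4=T, B5=F, B6=S, B7=F, B8=E, B9=T, B9=F
input #6 (q=1, v=2, w=3): events B1->F, B2->T, B3->T, B6->E, B5->T, B8->E, B7->T, B8->E, B7->T, B8->E, B7->T, B8->E, B7->T, B8->S, ...; covers B1=F, B2=T, B3=T, B5=T, B6=E, B7=T, B7=F, B8=S, B8=E, B9=T, B9=F
input #7 (q=-2, v=0, w=4): events B1->F, B2->F, B3->F, B4->T, B6->S, B5->F, B8->E, B7->F, B9->T, B9->F; covers B1=F, B2=F, B3=F, B4=T, B5=F, B6=S, B7=F, B8=E, B9=T, B9=F
input #8 (q=-2, v=3, w=6): events B1->F, B2->F, B3->F, B4->F, B6->S, B5->F, B8->S, B7->F, B9->T, B9->F; covers B1=F, B2=F, B3=F, B4=F, B5=F, B6=S, B7=F, B8=S, B9=T, B9=F
union over the pool: B1=F, B2=T, B2=F, B3=T, B3=F, B4=T, B4=F, B5=T, B5=F, B6=S, B6=E, B7=T, B7=F, B8=S, B8=E, B9=T, B9=F
uncovered (1 of 18): B1=T

Answer: 1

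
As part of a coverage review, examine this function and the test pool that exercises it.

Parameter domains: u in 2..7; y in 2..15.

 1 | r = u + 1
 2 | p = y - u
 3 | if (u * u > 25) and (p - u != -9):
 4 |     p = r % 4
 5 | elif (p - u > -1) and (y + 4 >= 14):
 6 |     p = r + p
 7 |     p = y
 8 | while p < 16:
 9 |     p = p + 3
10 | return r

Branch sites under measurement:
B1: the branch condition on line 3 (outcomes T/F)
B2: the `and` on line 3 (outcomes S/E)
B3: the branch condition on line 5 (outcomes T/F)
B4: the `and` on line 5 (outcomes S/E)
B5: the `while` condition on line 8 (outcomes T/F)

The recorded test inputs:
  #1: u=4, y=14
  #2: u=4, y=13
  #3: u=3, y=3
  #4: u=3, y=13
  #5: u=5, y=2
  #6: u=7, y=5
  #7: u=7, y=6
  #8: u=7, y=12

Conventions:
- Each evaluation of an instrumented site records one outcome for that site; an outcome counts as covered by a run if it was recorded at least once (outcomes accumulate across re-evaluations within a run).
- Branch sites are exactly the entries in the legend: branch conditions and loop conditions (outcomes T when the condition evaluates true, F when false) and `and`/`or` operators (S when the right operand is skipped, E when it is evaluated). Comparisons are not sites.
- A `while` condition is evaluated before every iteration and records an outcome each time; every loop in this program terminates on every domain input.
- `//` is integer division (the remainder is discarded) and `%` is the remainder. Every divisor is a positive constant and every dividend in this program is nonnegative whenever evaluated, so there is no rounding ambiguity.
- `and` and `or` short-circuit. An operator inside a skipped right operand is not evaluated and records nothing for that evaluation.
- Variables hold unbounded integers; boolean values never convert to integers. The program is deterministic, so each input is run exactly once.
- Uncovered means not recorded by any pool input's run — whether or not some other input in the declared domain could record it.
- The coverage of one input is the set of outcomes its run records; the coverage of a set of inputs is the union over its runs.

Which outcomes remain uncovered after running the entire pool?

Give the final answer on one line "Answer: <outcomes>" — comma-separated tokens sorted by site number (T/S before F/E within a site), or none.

#1 (u=4, y=14) -> covered: B1=F, B2=S, B3=T, B4=E, B5=T, B5=F
#2 (u=4, y=13) -> covered: B1=F, B2=S, B3=T, B4=E, B5=T, B5=F
#3 (u=3, y=3) -> covered: B1=F, B2=S, B3=F, B4=S, B5=T, B5=F
#4 (u=3, y=13) -> covered: B1=F, B2=S, B3=T, B4=E, B5=T, B5=F
#5 (u=5, y=2) -> covered: B1=F, B2=S, B3=F, B4=S, B5=T, B5=F
#6 (u=7, y=5) -> covered: B1=F, B2=E, B3=F, B4=S, B5=T, B5=F
#7 (u=7, y=6) -> covered: B1=T, B2=E, B5=T, B5=F
#8 (u=7, y=12) -> covered: B1=T, B2=E, B5=T, B5=F
union over the pool: B1=T, B1=F, B2=S, B2=E, B3=T, B3=F, B4=S, B4=E, B5=T, B5=F
uncovered (0 of 10): none

Answer: none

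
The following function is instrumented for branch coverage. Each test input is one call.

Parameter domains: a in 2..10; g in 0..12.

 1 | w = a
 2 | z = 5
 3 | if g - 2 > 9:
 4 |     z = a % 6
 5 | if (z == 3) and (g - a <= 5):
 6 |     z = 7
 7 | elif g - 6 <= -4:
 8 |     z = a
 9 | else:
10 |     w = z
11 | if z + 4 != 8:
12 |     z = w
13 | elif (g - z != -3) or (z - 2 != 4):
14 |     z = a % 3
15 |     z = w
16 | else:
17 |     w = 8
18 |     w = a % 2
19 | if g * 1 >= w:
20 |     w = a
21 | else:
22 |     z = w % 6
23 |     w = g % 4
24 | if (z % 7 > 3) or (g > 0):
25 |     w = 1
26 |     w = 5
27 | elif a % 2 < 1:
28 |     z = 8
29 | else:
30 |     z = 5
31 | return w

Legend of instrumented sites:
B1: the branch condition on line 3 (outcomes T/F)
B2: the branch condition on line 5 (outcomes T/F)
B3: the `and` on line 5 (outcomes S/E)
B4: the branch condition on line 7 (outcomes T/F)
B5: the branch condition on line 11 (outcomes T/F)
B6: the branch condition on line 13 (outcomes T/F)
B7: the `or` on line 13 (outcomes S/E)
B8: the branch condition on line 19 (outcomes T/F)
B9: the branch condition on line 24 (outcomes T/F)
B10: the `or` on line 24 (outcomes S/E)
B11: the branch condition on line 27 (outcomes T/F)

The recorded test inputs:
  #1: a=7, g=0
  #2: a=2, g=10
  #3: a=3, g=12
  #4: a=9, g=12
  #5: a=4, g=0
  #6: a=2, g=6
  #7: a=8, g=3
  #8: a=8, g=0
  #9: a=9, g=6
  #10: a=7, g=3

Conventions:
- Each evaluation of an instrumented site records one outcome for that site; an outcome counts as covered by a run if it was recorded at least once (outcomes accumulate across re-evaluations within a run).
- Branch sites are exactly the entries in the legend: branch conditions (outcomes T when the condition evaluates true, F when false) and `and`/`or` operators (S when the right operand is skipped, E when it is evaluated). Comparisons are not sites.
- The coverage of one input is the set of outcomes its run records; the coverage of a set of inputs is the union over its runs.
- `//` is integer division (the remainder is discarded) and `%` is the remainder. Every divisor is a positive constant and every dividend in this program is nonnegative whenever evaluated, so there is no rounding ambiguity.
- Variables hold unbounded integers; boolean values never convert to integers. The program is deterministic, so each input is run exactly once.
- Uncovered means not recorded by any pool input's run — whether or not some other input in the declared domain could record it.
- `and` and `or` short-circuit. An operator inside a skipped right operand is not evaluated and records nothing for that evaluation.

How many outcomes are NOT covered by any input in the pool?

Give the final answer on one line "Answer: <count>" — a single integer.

test 1 (a=7, g=0) fires B1->F, B3->S, B2->F, B4->T, B5->T, B8->F, B10->E, B9->F, B11->F; hits B1=F, B2=F, B3=S, B4=T, B5=T, B8=F, B9=F, B10=E, B11=F
test 2 (a=2, g=10) fires B1->F, B3->S, B2->F, B4->F, B5->T, B8->T, B10->S, B9->T; hits B1=F, B2=F, B3=S, B4=F, B5=T, B8=T, B9=T, B10=S
test 3 (a=3, g=12) fires B1->T, B3->E, B2->F, B4->F, B5->T, B8->T, B10->E, B9->T; hits B1=T, B2=F, B3=E, B4=F, B5=T, B8=T, B9=T, B10=E
test 4 (a=9, g=12) fires B1->T, B3->E, B2->T, B5->T, B8->T, B10->E, B9->T; hits B1=T, B2=T, B3=E, B5=T, B8=T, B9=T, B10=E
test 5 (a=4, g=0) fires B1->F, B3->S, B2->F, B4->T, B5->F, B7->S, B6->T, B8->F, B10->S, B9->T; hits B1=F, B2=F, B3=S, B4=T, B5=F, B6=T, B7=S, B8=F, B9=T, B10=S
test 6 (a=2, g=6) fires B1->F, B3->S, B2->F, B4->F, B5->T, B8->T, B10->S, B9->T; hits B1=F, B2=F, B3=S, B4=F, B5=T, B8=T, B9=T, B10=S
test 7 (a=8, g=3) fires B1->F, B3->S, B2->F, B4->F, B5->T, B8->F, B10->S, B9->T; hits B1=F, B2=F, B3=S, B4=F, B5=T, B8=F, B9=T, B10=S
test 8 (a=8, g=0) fires B1->F, B3->S, B2->F, B4->T, B5->T, B8->F, B10->E, B9->F, B11->T; hits B1=F, B2=F, B3=S, B4=T, B5=T, B8=F, B9=F, B10=E, B11=T
test 9 (a=9, g=6) fires B1->F, B3->S, B2->F, B4->F, B5->T, B8->T, B10->S, B9->T; hits B1=F, B2=F, B3=S, B4=F, B5=T, B8=T, B9=T, B10=S
test 10 (a=7, g=3) fires B1->F, B3->S, B2->F, B4->F, B5->T, B8->F, B10->S, B9->T; hits B1=F, B2=F, B3=S, B4=F, B5=T, B8=F, B9=T, B10=S
union over the pool: B1=T, B1=F, B2=T, B2=F, B3=S, B3=E, B4=T, B4=F, B5=T, B5=F, B6=T, B7=S, B8=T, B8=F, B9=T, B9=F, B10=S, B10=E, B11=T, B11=F
uncovered (2 of 22): B6=F, B7=E

Answer: 2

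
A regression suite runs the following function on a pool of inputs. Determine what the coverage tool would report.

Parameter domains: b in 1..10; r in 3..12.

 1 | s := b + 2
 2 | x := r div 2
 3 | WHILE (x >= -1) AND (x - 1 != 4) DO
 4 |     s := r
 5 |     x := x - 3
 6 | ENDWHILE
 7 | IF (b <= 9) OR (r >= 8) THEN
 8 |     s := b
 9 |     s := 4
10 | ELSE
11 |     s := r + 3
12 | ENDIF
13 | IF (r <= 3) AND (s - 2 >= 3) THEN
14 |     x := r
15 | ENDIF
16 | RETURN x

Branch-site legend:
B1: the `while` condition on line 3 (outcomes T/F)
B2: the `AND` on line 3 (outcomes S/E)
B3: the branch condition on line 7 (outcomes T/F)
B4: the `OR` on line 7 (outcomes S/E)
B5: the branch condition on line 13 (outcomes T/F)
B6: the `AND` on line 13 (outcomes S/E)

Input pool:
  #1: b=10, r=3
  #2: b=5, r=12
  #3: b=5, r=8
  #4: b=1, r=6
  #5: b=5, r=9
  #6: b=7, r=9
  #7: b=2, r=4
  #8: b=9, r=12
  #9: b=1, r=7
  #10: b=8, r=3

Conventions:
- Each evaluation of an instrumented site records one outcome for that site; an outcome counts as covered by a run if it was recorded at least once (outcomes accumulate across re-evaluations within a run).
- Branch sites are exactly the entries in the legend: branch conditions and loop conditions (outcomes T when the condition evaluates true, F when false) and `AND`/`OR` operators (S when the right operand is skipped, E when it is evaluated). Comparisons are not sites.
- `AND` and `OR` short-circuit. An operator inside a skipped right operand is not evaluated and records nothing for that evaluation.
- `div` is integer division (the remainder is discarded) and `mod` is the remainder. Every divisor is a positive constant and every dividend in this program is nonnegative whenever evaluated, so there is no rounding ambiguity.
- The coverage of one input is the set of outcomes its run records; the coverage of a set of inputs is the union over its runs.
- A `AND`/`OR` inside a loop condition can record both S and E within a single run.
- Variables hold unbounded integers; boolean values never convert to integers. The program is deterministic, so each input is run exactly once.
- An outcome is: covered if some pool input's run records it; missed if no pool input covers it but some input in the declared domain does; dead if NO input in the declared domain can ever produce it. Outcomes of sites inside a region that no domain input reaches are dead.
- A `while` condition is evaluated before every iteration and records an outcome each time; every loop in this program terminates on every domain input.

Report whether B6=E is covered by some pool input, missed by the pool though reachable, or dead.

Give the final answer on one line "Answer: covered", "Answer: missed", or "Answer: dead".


B6=E is recorded by pool input(s) 1, 10 -> covered
Answer: covered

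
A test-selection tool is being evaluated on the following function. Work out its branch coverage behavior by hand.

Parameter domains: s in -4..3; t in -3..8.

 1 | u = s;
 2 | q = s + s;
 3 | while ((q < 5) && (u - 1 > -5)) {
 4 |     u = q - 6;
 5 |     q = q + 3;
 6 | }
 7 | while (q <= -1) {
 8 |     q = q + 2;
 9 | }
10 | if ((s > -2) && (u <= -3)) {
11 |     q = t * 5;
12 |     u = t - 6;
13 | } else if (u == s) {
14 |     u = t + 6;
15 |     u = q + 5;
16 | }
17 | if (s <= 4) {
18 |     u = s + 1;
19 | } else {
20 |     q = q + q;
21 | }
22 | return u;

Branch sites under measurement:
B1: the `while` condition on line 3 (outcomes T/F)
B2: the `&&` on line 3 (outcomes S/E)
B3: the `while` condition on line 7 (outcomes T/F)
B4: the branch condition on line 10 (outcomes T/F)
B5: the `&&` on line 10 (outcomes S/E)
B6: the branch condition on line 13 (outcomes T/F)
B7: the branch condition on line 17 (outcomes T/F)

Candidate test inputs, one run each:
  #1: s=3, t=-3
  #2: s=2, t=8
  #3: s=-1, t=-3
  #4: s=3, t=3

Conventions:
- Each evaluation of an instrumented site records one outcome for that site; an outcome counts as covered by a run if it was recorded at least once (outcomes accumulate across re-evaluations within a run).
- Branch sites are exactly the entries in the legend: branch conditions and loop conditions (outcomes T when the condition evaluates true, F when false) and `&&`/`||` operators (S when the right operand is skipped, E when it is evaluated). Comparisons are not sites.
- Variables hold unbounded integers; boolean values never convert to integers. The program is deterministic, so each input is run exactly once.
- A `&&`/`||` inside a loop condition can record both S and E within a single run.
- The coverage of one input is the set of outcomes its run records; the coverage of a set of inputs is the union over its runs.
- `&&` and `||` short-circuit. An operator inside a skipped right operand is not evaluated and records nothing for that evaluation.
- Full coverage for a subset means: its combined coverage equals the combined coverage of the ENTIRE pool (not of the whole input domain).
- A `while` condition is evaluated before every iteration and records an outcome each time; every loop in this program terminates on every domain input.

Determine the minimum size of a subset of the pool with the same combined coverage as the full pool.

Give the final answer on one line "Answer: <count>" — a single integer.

input #1, s=3, t=-3: events B2->S, B1->F, B3->F, B5->E, B4->F, B6->T, B7->T; outcomes B1=F, B2=S, B3=F, B4=F, B5=E, B6=T, B7=T
input #2, s=2, t=8: events B2->E, B1->T, B2->S, B1->F, B3->F, B5->E, B4->F, B6->F, B7->T; outcomes B1=T, B1=F, B2=S, B2=E, B3=F, B4=F, B5=E, B6=F, B7=T
input #3, s=-1, t=-3: events B2->E, B1->T, B2->E, B1->F, B3->F, B5->E, B4->T, B7->T; outcomes B1=T, B1=F, B2=E, B3=F, B4=T, B5=E, B7=T
input #4, s=3, t=3: events B2->S, B1->F, B3->F, B5->E, B4->F, B6->T, B7->T; outcomes B1=F, B2=S, B3=F, B4=F, B5=E, B6=T, B7=T
the full pool covers 11 outcomes: B1=T, B1=F, B2=S, B2=E, B3=F, B4=T, B4=F, B5=E, B6=T, B6=F, B7=T
size 1 is not enough: best union over all size-1 subsets is 9/11
size 2 is not enough: best union over all size-2 subsets is 10/11
the canonical winner is {1, 2, 3}: size 3, full 11-outcome coverage, earliest index list among size-3 covers

Answer: 3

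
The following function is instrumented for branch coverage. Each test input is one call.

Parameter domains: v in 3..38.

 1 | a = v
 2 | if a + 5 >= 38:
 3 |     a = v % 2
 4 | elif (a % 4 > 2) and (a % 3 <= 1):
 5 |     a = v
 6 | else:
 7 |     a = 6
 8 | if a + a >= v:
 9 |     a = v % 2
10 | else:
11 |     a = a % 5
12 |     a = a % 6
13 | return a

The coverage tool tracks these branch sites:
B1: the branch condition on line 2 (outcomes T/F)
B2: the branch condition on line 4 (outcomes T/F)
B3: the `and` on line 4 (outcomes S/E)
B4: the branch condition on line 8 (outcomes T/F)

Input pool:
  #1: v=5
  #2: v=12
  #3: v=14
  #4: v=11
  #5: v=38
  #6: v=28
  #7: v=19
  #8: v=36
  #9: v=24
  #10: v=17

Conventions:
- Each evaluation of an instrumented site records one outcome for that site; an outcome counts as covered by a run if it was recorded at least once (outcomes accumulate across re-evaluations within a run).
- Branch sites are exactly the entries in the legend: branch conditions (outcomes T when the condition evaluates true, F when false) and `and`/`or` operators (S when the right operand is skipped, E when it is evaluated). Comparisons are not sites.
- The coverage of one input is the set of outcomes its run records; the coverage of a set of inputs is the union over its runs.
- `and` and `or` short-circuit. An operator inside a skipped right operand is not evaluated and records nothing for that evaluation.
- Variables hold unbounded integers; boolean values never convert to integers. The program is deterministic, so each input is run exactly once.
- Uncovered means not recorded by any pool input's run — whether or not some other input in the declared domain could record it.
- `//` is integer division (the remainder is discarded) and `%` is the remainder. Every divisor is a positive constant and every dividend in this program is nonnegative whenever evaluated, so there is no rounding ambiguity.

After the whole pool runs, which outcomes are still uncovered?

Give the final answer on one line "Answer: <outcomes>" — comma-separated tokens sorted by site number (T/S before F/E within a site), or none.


input #1 (v=5): events B1->F, B3->S, B2->F, B4->T; covers B1=F, B2=F, B3=S, B4=T
input #2 (v=12): events B1->F, B3->S, B2->F, B4->T; covers B1=F, B2=F, B3=S, B4=T
input #3 (v=14): events B1->F, B3->S, B2->F, B4->F; covers B1=F, B2=F, B3=S, B4=F
input #4 (v=11): events B1->F, B3->E, B2->F, B4->T; covers B1=F, B2=F, B3=E, B4=T
input #5 (v=38): events B1->T, B4->F; covers B1=T, B4=F
input #6 (v=28): events B1->F, B3->S, B2->F, B4->F; covers B1=F, B2=F, B3=S, B4=F
input #7 (v=19): events B1->F, B3->E, B2->T, B4->T; covers B1=F, B2=T, B3=E, B4=T
input #8 (v=36): events B1->T, B4->F; covers B1=T, B4=F
input #9 (v=24): events B1->F, B3->S, B2->F, B4->F; covers B1=F, B2=F, B3=S, B4=F
input #10 (v=17): events B1->F, B3->S, B2->F, B4->F; covers B1=F, B2=F, B3=S, B4=F
union over the pool: B1=T, B1=F, B2=T, B2=F, B3=S, B3=E, B4=T, B4=F
uncovered (0 of 8): none
Answer: none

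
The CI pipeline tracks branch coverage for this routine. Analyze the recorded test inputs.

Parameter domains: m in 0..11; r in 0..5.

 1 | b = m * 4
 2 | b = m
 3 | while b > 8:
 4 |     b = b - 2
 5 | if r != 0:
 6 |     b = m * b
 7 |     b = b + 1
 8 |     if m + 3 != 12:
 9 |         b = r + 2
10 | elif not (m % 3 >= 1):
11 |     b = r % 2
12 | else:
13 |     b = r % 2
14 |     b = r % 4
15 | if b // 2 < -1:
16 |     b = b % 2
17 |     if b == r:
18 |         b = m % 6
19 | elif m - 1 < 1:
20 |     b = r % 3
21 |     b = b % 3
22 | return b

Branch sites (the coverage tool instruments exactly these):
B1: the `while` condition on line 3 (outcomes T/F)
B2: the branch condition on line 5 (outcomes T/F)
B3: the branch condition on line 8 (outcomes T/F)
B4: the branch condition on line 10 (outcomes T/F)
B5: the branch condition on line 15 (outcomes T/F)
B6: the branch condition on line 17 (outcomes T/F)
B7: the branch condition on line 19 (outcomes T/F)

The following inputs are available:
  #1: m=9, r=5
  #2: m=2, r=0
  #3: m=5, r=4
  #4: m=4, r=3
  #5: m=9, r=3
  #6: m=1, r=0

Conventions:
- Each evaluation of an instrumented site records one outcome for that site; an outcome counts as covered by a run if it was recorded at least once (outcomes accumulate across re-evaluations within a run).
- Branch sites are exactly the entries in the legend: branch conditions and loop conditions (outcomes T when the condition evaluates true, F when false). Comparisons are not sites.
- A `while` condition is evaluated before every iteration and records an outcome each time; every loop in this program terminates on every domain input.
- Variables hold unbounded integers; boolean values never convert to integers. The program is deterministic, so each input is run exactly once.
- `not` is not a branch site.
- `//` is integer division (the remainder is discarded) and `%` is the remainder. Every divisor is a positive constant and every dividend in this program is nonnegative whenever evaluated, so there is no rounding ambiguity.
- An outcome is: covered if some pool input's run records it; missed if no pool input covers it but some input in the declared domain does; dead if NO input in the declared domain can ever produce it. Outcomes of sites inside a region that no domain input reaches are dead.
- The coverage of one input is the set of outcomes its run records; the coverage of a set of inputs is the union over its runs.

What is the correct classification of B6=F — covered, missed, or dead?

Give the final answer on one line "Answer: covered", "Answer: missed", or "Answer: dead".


no pool input records B6=F
checking all 72 inputs in the declared domain: B6=F is never recorded -> dead
Answer: dead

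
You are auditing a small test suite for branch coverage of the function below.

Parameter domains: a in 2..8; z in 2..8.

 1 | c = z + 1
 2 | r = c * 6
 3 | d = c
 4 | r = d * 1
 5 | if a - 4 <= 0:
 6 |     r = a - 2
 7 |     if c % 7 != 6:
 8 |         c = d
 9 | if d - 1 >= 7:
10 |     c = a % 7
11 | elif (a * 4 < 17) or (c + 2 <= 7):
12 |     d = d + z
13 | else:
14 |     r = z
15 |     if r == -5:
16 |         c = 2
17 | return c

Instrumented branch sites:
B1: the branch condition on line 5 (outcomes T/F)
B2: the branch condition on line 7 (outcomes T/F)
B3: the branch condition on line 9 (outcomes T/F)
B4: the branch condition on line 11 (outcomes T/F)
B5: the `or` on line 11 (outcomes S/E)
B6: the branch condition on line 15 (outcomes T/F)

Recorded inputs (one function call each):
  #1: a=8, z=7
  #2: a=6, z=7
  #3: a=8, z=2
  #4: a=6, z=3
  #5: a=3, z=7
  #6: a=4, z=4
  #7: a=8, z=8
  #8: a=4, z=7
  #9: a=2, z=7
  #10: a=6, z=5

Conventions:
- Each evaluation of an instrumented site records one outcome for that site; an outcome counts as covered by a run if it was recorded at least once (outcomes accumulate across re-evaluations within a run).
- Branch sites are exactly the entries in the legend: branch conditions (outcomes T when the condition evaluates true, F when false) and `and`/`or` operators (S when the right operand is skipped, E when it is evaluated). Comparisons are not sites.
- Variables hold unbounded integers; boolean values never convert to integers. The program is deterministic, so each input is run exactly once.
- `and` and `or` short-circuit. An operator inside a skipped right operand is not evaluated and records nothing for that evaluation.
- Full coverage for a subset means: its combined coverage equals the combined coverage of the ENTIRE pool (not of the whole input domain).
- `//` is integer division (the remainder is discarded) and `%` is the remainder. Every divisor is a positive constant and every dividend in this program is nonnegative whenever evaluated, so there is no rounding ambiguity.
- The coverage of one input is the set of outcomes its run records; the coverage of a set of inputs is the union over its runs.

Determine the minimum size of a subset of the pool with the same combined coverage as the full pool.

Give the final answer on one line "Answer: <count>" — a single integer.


test 1 (a=8, z=7) fires B1->F, B3->T; hits B1=F, B3=T
test 2 (a=6, z=7) fires B1->F, B3->T; hits B1=F, B3=T
test 3 (a=8, z=2) fires B1->F, B3->F, B5->E, B4->T; hits B1=F, B3=F, B4=T, B5=E
test 4 (a=6, z=3) fires B1->F, B3->F, B5->E, B4->T; hits B1=F, B3=F, B4=T, B5=E
test 5 (a=3, z=7) fires B1->T, B2->T, B3->T; hits B1=T, B2=T, B3=T
test 6 (a=4, z=4) fires B1->T, B2->T, B3->F, B5->S, B4->T; hits B1=T, B2=T, B3=F, B4=T, B5=S
test 7 (a=8, z=8) fires B1->F, B3->T; hits B1=F, B3=T
test 8 (a=4, z=7) fires B1->T, B2->T, B3->T; hits B1=T, B2=T, B3=T
test 9 (a=2, z=7) fires B1->T, B2->T, B3->T; hits B1=T, B2=T, B3=T
test 10 (a=6, z=5) fires B1->F, B3->F, B5->E, B4->F, B6->F; hits B1=F, B3=F, B4=F, B5=E, B6=F
the full pool covers 10 outcomes: B1=T, B1=F, B2=T, B3=T, B3=F, B4=T, B4=F, B5=S, B5=E, B6=F
size 1 is not enough: best union over all size-1 subsets is 5/10
size 2 is not enough: best union over all size-2 subsets is 9/10
at size 3, {1, 6, 10} reaches all 10 outcomes; every lexicographically earlier size-3 subset fails
Answer: 3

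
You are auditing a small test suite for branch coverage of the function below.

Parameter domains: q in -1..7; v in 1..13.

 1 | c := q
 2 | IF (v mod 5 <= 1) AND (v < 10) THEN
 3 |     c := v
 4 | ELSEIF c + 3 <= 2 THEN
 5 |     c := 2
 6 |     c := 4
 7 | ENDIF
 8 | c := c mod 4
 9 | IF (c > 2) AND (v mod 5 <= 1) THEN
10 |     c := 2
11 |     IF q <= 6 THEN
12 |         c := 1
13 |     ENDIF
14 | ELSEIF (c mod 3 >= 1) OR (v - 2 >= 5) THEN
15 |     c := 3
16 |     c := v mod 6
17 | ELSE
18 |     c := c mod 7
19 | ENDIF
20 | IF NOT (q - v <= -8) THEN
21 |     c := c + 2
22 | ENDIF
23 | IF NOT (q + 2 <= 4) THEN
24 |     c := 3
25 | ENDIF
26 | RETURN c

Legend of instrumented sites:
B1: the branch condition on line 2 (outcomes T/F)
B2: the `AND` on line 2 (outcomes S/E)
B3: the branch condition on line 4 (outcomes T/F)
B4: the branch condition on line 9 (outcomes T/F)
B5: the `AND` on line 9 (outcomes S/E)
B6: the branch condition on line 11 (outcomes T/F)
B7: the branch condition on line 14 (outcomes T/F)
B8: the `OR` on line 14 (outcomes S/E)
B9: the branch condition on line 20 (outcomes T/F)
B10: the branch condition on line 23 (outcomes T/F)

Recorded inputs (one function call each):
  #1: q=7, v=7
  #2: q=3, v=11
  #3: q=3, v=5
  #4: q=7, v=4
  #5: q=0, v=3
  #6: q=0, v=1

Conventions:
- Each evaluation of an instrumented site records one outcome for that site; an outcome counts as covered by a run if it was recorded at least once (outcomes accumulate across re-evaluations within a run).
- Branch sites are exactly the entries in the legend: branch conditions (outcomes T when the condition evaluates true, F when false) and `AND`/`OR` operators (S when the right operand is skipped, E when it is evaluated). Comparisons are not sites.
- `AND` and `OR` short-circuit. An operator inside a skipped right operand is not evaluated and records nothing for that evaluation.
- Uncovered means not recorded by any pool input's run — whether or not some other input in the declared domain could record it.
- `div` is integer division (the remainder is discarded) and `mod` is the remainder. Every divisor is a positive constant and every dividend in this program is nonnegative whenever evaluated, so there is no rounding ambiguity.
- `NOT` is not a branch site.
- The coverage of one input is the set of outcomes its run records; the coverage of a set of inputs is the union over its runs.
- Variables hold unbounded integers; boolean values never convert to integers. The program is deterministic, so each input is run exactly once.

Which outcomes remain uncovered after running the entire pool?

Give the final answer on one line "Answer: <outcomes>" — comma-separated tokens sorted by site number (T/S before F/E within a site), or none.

run #1 (q=7, v=7) runs B2->S, B1->F, B3->F, B5->E, B4->F, B8->E, B7->T, B9->T, B10->T; records B1=F, B2=S, B3=F, B4=F, B5=E, B7=T, B8=E, B9=T, B10=T
run #2 (q=3, v=11) runs B2->E, B1->F, B3->F, B5->E, B4->T, B6->T, B9->F, B10->T; records B1=F, B2=E, B3=F, B4=T, B5=E, B6=T, B9=F, B10=T
run #3 (q=3, v=5) runs B2->E, B1->T, B5->S, B4->F, B8->S, B7->T, B9->T, B10->T; records B1=T, B2=E, B4=F, B5=S, B7=T, B8=S, B9=T, B10=T
run #4 (q=7, v=4) runs B2->S, B1->F, B3->F, B5->E, B4->F, B8->E, B7->F, B9->T, B10->T; records B1=F, B2=S, B3=F, B4=F, B5=E, B7=F, B8=E, B9=T, B10=T
run #5 (q=0, v=3) runs B2->S, B1->F, B3->F, B5->S, B4->F, B8->E, B7->F, B9->T, B10->F; records B1=F, B2=S, B3=F, B4=F, B5=S, B7=F, B8=E, B9=T, B10=F
run #6 (q=0, v=1) runs B2->E, B1->T, B5->S, B4->F, B8->S, B7->T, B9->T, B10->F; records B1=T, B2=E, B4=F, B5=S, B7=T, B8=S, B9=T, B10=F
union over the pool: B1=T, B1=F, B2=S, B2=E, B3=F, B4=T, B4=F, B5=S, B5=E, B6=T, B7=T, B7=F, B8=S, B8=E, B9=T, B9=F, B10=T, B10=F
uncovered (2 of 20): B3=T, B6=F

Answer: B3=T, B6=F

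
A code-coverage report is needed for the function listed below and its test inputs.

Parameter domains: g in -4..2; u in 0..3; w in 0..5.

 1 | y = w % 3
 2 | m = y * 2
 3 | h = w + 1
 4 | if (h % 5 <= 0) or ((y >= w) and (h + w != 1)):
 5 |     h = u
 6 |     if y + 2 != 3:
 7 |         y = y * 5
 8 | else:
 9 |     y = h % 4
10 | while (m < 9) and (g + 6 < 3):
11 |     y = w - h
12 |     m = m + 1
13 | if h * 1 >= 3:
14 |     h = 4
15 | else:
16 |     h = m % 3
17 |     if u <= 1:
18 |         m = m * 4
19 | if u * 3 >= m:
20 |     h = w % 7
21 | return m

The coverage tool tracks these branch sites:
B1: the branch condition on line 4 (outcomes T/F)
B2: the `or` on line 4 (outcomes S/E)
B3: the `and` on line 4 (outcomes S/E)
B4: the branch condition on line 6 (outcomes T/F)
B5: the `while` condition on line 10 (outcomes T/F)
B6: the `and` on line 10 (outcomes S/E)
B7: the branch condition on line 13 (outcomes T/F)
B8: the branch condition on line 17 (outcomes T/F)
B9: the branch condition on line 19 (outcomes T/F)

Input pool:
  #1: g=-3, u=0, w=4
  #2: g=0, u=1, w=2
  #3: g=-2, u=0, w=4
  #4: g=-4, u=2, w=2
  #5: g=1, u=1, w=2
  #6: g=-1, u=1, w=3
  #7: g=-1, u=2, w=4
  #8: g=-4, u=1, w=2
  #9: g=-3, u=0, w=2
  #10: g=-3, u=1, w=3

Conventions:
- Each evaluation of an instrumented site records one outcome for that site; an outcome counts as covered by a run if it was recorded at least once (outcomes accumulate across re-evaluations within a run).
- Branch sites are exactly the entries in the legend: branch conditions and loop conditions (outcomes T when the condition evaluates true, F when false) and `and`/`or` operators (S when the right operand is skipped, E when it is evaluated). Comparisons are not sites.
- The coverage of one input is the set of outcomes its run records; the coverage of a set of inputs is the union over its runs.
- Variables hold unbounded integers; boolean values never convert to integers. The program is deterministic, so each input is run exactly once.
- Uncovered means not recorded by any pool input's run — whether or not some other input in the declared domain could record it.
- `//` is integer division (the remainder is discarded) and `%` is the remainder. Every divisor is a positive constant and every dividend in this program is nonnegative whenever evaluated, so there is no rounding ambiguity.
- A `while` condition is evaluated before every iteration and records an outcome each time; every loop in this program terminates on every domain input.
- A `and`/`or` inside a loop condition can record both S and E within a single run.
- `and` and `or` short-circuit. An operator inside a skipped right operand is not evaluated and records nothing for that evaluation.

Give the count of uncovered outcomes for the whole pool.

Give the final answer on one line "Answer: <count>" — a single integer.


input #1, g=-3, u=0, w=4: outcomes B1=T, B2=S, B4=F, B5=F, B6=E, B7=F, B8=T, B9=F
input #2, g=0, u=1, w=2: outcomes B1=T, B2=E, B3=E, B4=T, B5=F, B6=E, B7=F, B8=T, B9=F
input #3, g=-2, u=0, w=4: outcomes B1=T, B2=S, B4=F, B5=F, B6=E, B7=F, B8=T, B9=F
input #4, g=-4, u=2, w=2: outcomes B1=T, B2=E, B3=E, B4=T, B5=T, B5=F, B6=S, B6=E, B7=F, B8=F, B9=F
input #5, g=1, u=1, w=2: outcomes B1=T, B2=E, B3=E, B4=T, B5=F, B6=E, B7=F, B8=T, B9=F
input #6, g=-1, u=1, w=3: outcomes B1=F, B2=E, B3=S, B5=F, B6=E, B7=T, B9=T
input #7, g=-1, u=2, w=4: outcomes B1=T, B2=S, B4=F, B5=F, B6=E, B7=F, B8=F, B9=T
input #8, g=-4, u=1, w=2: outcomes B1=T, B2=E, B3=E, B4=T, B5=T, B5=F, B6=S, B6=E, B7=F, B8=T, B9=F
input #9, g=-3, u=0, w=2: outcomes B1=T, B2=E, B3=E, B4=T, B5=F, B6=E, B7=F, B8=T, B9=F
input #10, g=-3, u=1, w=3: outcomes B1=F, B2=E, B3=S, B5=F, B6=E, B7=T, B9=T
union over the pool: B1=T, B1=F, B2=S, B2=E, B3=S, B3=E, B4=T, B4=F, B5=T, B5=F, B6=S, B6=E, B7=T, B7=F, B8=T, B8=F, B9=T, B9=F
uncovered (0 of 18): none
Answer: 0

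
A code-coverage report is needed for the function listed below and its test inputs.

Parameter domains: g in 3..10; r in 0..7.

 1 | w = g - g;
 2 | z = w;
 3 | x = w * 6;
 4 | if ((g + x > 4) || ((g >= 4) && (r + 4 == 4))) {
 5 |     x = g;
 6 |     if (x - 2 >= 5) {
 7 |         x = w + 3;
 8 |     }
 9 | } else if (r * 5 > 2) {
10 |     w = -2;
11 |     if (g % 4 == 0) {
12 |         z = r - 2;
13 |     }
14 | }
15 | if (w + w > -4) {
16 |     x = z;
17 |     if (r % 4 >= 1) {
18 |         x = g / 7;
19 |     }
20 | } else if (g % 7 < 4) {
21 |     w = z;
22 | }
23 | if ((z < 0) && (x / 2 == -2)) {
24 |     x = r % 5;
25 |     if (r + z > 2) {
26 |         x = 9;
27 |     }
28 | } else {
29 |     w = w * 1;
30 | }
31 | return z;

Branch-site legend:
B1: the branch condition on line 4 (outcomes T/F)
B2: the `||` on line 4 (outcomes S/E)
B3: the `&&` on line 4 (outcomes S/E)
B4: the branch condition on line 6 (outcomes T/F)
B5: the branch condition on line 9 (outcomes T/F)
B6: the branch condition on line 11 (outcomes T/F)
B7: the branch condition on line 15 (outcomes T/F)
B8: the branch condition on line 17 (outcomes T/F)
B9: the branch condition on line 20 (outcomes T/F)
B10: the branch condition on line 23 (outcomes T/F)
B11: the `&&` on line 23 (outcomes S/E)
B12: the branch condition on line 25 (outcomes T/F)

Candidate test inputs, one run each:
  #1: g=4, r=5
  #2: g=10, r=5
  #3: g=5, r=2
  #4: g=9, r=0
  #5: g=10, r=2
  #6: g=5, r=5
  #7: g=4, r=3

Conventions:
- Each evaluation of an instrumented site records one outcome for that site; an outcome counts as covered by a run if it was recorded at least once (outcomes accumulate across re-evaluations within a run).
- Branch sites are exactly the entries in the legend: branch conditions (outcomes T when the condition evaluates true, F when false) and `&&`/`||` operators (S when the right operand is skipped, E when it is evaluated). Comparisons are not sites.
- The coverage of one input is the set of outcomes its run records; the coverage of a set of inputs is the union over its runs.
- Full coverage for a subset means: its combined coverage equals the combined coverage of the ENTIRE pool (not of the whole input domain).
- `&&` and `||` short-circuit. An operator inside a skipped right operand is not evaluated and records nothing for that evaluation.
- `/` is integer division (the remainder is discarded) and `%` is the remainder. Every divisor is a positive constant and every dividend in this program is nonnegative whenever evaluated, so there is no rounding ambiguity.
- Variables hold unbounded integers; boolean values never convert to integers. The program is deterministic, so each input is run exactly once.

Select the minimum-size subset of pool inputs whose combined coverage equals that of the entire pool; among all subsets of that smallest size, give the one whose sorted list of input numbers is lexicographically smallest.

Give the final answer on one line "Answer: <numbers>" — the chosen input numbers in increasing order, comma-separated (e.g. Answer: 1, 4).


#1 (g=4, r=5) -> B2->E, B3->E, B1->F, B5->T, B6->T, B7->F, B9->F, B11->S, B10->F; covered: B1=F, B2=E, B3=E, B5=T, B6=T, B7=F, B9=F, B10=F, B11=S
#2 (g=10, r=5) -> B2->S, B1->T, B4->T, B7->T, B8->T, B11->S, B10->F; covered: B1=T, B2=S, B4=T, B7=T, B8=T, B10=F, B11=S
#3 (g=5, r=2) -> B2->S, B1->T, B4->F, B7->T, B8->T, B11->S, B10->F; covered: B1=T, B2=S, B4=F, B7=T, B8=T, B10=F, B11=S
#4 (g=9, r=0) -> B2->S, B1->T, B4->T, B7->T, B8->F, B11->S, B10->F; covered: B1=T, B2=S, B4=T, B7=T, B8=F, B10=F, B11=S
#5 (g=10, r=2) -> B2->S, B1->T, B4->T, B7->T, B8->T, B11->S, B10->F; covered: B1=T, B2=S, B4=T, B7=T, B8=T, B10=F, B11=S
#6 (g=5, r=5) -> B2->S, B1->T, B4->F, B7->T, B8->T, B11->S, B10->F; covered: B1=T, B2=S, B4=F, B7=T, B8=T, B10=F, B11=S
#7 (g=4, r=3) -> B2->E, B3->E, B1->F, B5->T, B6->T, B7->F, B9->F, B11->S, B10->F; covered: B1=F, B2=E, B3=E, B5=T, B6=T, B7=F, B9=F, B10=F, B11=S
together the pool reaches 16 outcomes: B1=T, B1=F, B2=S, B2=E, B3=E, B4=T, B4=F, B5=T, B6=T, B7=T, B7=F, B8=T, B8=F, B9=F, B10=F, B11=S
every size-1 subset falls short of the 16 outcomes (best: 9/16)
every size-2 subset falls short of the 16 outcomes (best: 14/16)
size 3: inputs {1, 3, 4} cover all 16 outcomes, and no lexicographically smaller subset of this size does
Answer: 1, 3, 4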